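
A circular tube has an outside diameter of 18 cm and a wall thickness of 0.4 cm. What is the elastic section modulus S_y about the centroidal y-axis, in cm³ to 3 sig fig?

S_y ≈ 95.2 cm³

Treat the section as a set of non-overlapping primitives; coordinates are from the bounding-box lower-left.
Outer circle: ⌀18, A = 254.47 cm², x = 9 cm, Ī = 5 153 cm⁴.
Bore (subtracted): ⌀17.2, A = 232.35 cm², x = 9 cm, Ī = 4296.2 cm⁴.
By symmetry the centroid is at mid-width, x̄ = 9 cm.
All pieces are centred on the centroidal y-axis, so I = ΣĪ (holes subtracted) = 856.81 cm⁴.
Extreme fibre distance c = 9 cm; S = I/c = 95.201 cm³.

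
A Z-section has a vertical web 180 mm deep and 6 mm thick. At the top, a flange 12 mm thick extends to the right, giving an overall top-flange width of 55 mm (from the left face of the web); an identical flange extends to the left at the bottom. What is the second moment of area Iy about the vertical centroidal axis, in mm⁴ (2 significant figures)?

Break the section into simple shapes (no overlaps), measuring from the bottom-left corner of the bounding box.
Web: 6 × 180, A = 1 080 mm², x = 52 mm, Ī = 3 240 mm⁴.
Top flange (beyond web): 49 × 12, A = 588 mm², x = 79.5 mm, Ī = 117 649 mm⁴.
Bottom flange (beyond web): 49 × 12, A = 588 mm², x = 24.5 mm, Ī = 117 649 mm⁴.
Centroid: x̄ = ΣA·x / ΣA = 52 mm.
Transfer each piece to the vertical centroidal axis using Ī + A·d² with d = x − 52:
  web: d = 0 mm → contributes +3 240 mm⁴
  top flange (beyond web): d = 27.5 mm → contributes +562 324 mm⁴
  bottom flange (beyond web): d = -27.5 mm → contributes +562 324 mm⁴
Total I = 1 127 888 mm⁴.

Iy ≈ 1.1 × 10⁶ mm⁴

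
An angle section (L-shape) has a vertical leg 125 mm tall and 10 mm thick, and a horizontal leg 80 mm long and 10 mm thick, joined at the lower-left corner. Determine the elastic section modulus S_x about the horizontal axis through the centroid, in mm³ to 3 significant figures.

S_x ≈ 3.75 × 10⁴ mm³

Split into non-overlapping primitives; take the origin at the lower-left of the bounding box.
Vertical leg: 10 × 125, A = 1 250 mm², y = 62.5 mm, Ī = 1 627 604 mm⁴.
Horizontal leg (remainder): 70 × 10, A = 700 mm², y = 5 mm, Ī = 5833.3 mm⁴.
Centroid: ȳ = ΣA·y / ΣA = 41.859 mm.
Transfer each piece to the horizontal axis through the centroid using Ī + A·d² with d = y − 41.859:
  vertical leg: d = 20.641 mm → contributes +2 160 169 mm⁴
  horizontal leg (remainder): d = -36.859 mm → contributes +956 842 mm⁴
Total I = 3 117 011 mm⁴.
Extreme fibre distance c = 83.141 mm; S = I/c = 37 491 mm³.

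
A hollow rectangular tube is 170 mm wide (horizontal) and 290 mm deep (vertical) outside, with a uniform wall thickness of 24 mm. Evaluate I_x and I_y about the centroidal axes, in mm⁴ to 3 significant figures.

Break the section into simple shapes (no overlaps), measuring from the bottom-left corner of the bounding box.
Outer rectangle: 170 × 290, A = 49 300 mm², y = 145 mm, Ī = 345 510 833 mm⁴.
Inner void (subtracted): 122 × 242, A = 29 524 mm², y = 145 mm, Ī = 144 086 961 mm⁴.
By symmetry the centroid is at mid-height, ȳ = 145 mm.
All pieces are centred on the centroidal x-axis, so I = ΣĪ (holes subtracted) = 201 423 872 mm⁴.
Repeating about the centroidal y-axis gives I_y = 82 111 232 mm⁴.

I_x ≈ 2.01 × 10⁸ mm⁴, I_y ≈ 8.21 × 10⁷ mm⁴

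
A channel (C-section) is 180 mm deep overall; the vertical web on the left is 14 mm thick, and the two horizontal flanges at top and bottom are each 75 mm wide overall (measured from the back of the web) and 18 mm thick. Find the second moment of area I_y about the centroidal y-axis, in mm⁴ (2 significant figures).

Break the section into simple shapes (no overlaps), measuring from the bottom-left corner of the bounding box.
Web: 14 × 180, A = 2 520 mm², x = 7 mm, Ī = 41 160 mm⁴.
Top flange (beyond web): 61 × 18, A = 1 098 mm², x = 44.5 mm, Ī = 340 472 mm⁴.
Bottom flange (beyond web): 61 × 18, A = 1 098 mm², x = 44.5 mm, Ī = 340 472 mm⁴.
Centroid: x̄ = ΣA·x / ΣA = 24.46 mm.
Transfer each piece to the centroidal y-axis using Ī + A·d² with d = x − 24.46:
  web: d = -17.46 mm → contributes +809 547 mm⁴
  top flange (beyond web): d = 20.04 mm → contributes +781 349 mm⁴
  bottom flange (beyond web): d = 20.04 mm → contributes +781 349 mm⁴
Total I = 2 372 246 mm⁴.

I_y ≈ 2.4 × 10⁶ mm⁴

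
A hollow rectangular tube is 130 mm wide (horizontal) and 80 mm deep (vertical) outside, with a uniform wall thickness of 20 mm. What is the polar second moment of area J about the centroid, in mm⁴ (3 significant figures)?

J ≈ 1.73 × 10⁷ mm⁴

Treat the section as a set of non-overlapping primitives; coordinates are from the bounding-box lower-left.
Outer rectangle: 130 × 80, A = 10 400 mm², y = 40 mm, Ī = 5 546 667 mm⁴.
Inner void (subtracted): 90 × 40, A = 3 600 mm², y = 40 mm, Ī = 480 000 mm⁴.
By symmetry the centroid is at mid-height, ȳ = 40 mm.
All pieces are centred on the centroidal x-axis, so I = ΣĪ (holes subtracted) = 5 066 667 mm⁴.
Repeating about the centroidal y-axis gives I_y = 12 216 667 mm⁴.
Polar second moment: J = I_x + I_y = 17 283 333 mm⁴.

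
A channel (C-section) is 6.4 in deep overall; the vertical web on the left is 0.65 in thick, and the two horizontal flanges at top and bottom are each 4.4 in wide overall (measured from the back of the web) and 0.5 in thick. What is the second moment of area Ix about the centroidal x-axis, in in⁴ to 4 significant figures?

Decompose the section into non-overlapping parts with the origin at the bottom-left of its bounding rectangle.
Web: 0.65 × 6.4, A = 4.16 in², y = 3.2 in, Ī = 14.1995 in⁴.
Top flange (beyond web): 3.75 × 0.5, A = 1.875 in², y = 6.15 in, Ī = 0.0390625 in⁴.
Bottom flange (beyond web): 3.75 × 0.5, A = 1.875 in², y = 0.25 in, Ī = 0.0390625 in⁴.
By symmetry the centroid is at mid-height, ȳ = 3.2 in.
Transfer each piece to the centroidal x-axis using Ī + A·d² with d = y − 3.2:
  web: d = 0 in → contributes +14.1995 in⁴
  top flange (beyond web): d = 2.95 in → contributes +16.3563 in⁴
  bottom flange (beyond web): d = -2.95 in → contributes +16.3563 in⁴
Total I = 46.912 in⁴.

Ix ≈ 46.91 in⁴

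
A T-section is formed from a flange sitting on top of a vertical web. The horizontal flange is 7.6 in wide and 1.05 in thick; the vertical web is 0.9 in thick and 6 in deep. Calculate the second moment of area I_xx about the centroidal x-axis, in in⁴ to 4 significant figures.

I_xx ≈ 56.95 in⁴

Decompose the section into non-overlapping parts with the origin at the bottom-left of its bounding rectangle.
Flange: 7.6 × 1.05, A = 7.98 in², y = 6.525 in, Ī = 0.733163 in⁴.
Web: 0.9 × 6, A = 5.4 in², y = 3 in, Ī = 16.2 in⁴.
Centroid: ȳ = ΣA·y / ΣA = 5.10235 in.
Transfer each piece to the centroidal x-axis using Ī + A·d² with d = y − 5.10235:
  flange: d = 1.42265 in → contributes +16.8841 in⁴
  web: d = -2.10235 in → contributes +40.0674 in⁴
Total I = 56.9515 in⁴.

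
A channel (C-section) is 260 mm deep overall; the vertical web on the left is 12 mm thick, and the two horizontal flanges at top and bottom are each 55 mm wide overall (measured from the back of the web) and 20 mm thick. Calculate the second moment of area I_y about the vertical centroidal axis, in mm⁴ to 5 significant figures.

Break the section into simple shapes (no overlaps), measuring from the bottom-left corner of the bounding box.
Web: 12 × 260, A = 3 120 mm², x = 6 mm, Ī = 37 440 mm⁴.
Top flange (beyond web): 43 × 20, A = 860 mm², x = 33.5 mm, Ī = 132511.7 mm⁴.
Bottom flange (beyond web): 43 × 20, A = 860 mm², x = 33.5 mm, Ī = 132511.7 mm⁴.
Centroid: x̄ = ΣA·x / ΣA = 15.77273 mm.
Transfer each piece to the vertical centroidal axis using Ī + A·d² with d = x − 15.77273:
  web: d = -9.772727 mm → contributes +335419.3 mm⁴
  top flange (beyond web): d = 17.72727 mm → contributes +402 772 mm⁴
  bottom flange (beyond web): d = 17.72727 mm → contributes +402 772 mm⁴
Total I = 1 140 963 mm⁴.

I_y ≈ 1.1410 × 10⁶ mm⁴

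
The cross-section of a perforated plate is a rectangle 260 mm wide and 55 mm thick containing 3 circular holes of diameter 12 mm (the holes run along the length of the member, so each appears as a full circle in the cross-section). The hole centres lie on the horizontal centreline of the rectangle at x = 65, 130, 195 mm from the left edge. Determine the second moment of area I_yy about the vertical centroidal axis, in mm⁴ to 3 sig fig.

Decompose the section into non-overlapping parts with the origin at the bottom-left of its bounding rectangle.
Plate: 260 × 55, A = 14 300 mm², x = 130 mm, Ī = 80 556 667 mm⁴.
Hole 1 (subtracted): ⌀12, A = 113.1 mm², x = 65 mm, Ī = 1017.9 mm⁴.
Hole 2 (subtracted): ⌀12, A = 113.1 mm², x = 130 mm, Ī = 1017.9 mm⁴.
Hole 3 (subtracted): ⌀12, A = 113.1 mm², x = 195 mm, Ī = 1017.9 mm⁴.
By symmetry the centroid is at mid-width, x̄ = 130 mm.
Transfer each piece to the vertical centroidal axis using Ī + A·d² with d = x − 130:
  plate: d = 0 mm → contributes +80 556 667 mm⁴
  hole 1: d = -65 mm → contributes −478 854 mm⁴
  hole 2: d = 0 mm → contributes −1017.9 mm⁴
  hole 3: d = 65 mm → contributes −478 854 mm⁴
Total I = 79 597 941 mm⁴.

I_yy ≈ 7.96 × 10⁷ mm⁴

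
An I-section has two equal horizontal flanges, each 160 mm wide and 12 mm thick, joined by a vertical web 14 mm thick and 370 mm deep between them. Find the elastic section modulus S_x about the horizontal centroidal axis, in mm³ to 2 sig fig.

Break the section into simple shapes (no overlaps), measuring from the bottom-left corner of the bounding box.
Bottom flange: 160 × 12, A = 1 920 mm², y = 6 mm, Ī = 23 040 mm⁴.
Web: 14 × 370, A = 5 180 mm², y = 197 mm, Ī = 59 095 167 mm⁴.
Top flange: 160 × 12, A = 1 920 mm², y = 388 mm, Ī = 23 040 mm⁴.
By symmetry the centroid is at mid-height, ȳ = 197 mm.
Transfer each piece to the horizontal centroidal axis using Ī + A·d² with d = y − 197:
  bottom flange: d = -191 mm → contributes +70 066 560 mm⁴
  web: d = 0 mm → contributes +59 095 167 mm⁴
  top flange: d = 191 mm → contributes +70 066 560 mm⁴
Total I = 199 228 287 mm⁴.
Extreme fibre distance c = 197 mm; S = I/c = 1 011 311 mm³.

S_x ≈ 1.0 × 10⁶ mm³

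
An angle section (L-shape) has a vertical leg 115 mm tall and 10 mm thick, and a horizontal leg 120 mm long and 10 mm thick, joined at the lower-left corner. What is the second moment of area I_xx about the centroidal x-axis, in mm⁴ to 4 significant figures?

I_xx ≈ 2.826 × 10⁶ mm⁴

Break the section into simple shapes (no overlaps), measuring from the bottom-left corner of the bounding box.
Vertical leg: 10 × 115, A = 1 150 mm², y = 57.5 mm, Ī = 1 267 396 mm⁴.
Horizontal leg (remainder): 110 × 10, A = 1 100 mm², y = 5 mm, Ī = 9166.67 mm⁴.
Centroid: ȳ = ΣA·y / ΣA = 31.8333 mm.
Transfer each piece to the centroidal x-axis using Ī + A·d² with d = y − 31.8333:
  vertical leg: d = 25.6667 mm → contributes +2 024 990 mm⁴
  horizontal leg (remainder): d = -26.8333 mm → contributes +801 197 mm⁴
Total I = 2 826 188 mm⁴.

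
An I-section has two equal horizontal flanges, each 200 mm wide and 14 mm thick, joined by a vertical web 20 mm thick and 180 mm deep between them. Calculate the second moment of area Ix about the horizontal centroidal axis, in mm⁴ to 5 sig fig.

Ix ≈ 6.2502 × 10⁷ mm⁴

Split into non-overlapping primitives; take the origin at the lower-left of the bounding box.
Bottom flange: 200 × 14, A = 2 800 mm², y = 7 mm, Ī = 45733.33 mm⁴.
Web: 20 × 180, A = 3 600 mm², y = 104 mm, Ī = 9 720 000 mm⁴.
Top flange: 200 × 14, A = 2 800 mm², y = 201 mm, Ī = 45733.33 mm⁴.
By symmetry the centroid is at mid-height, ȳ = 104 mm.
Transfer each piece to the horizontal centroidal axis using Ī + A·d² with d = y − 104:
  bottom flange: d = -97 mm → contributes +26 390 933 mm⁴
  web: d = 0 mm → contributes +9 720 000 mm⁴
  top flange: d = 97 mm → contributes +26 390 933 mm⁴
Total I = 62 501 867 mm⁴.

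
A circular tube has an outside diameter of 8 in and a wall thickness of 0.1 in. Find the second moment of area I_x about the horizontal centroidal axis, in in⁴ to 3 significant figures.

I_x ≈ 19.4 in⁴

Break the section into simple shapes (no overlaps), measuring from the bottom-left corner of the bounding box.
Outer circle: ⌀8, A = 50.265 in², y = 4 in, Ī = 201.06 in⁴.
Bore (subtracted): ⌀7.8, A = 47.784 in², y = 4 in, Ī = 181.7 in⁴.
By symmetry the centroid is at mid-height, ȳ = 4 in.
All pieces are centred on the horizontal centroidal axis, so I = ΣĪ (holes subtracted) = 19.365 in⁴.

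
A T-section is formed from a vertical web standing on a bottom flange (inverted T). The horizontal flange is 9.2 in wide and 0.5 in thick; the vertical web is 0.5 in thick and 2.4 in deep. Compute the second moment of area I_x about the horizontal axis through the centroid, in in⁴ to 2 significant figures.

Decompose the section into non-overlapping parts with the origin at the bottom-left of its bounding rectangle.
Flange: 9.2 × 0.5, A = 4.6 in², y = 0.25 in, Ī = 0.09583 in⁴.
Web: 0.5 × 2.4, A = 1.2 in², y = 1.7 in, Ī = 0.576 in⁴.
Centroid: ȳ = ΣA·y / ΣA = 0.55 in.
Transfer each piece to the horizontal axis through the centroid using Ī + A·d² with d = y − 0.55:
  flange: d = -0.3 in → contributes +0.5098 in⁴
  web: d = 1.15 in → contributes +2.163 in⁴
Total I = 2.673 in⁴.

I_x ≈ 2.7 in⁴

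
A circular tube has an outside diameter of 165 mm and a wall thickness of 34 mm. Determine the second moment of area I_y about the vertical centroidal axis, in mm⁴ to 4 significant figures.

I_y ≈ 3.204 × 10⁷ mm⁴

Decompose the section into non-overlapping parts with the origin at the bottom-left of its bounding rectangle.
Outer circle: ⌀165, A = 21382.5 mm², x = 82.5 mm, Ī = 36 383 601 mm⁴.
Bore (subtracted): ⌀97, A = 7389.81 mm², x = 82.5 mm, Ī = 4 345 671 mm⁴.
By symmetry the centroid is at mid-width, x̄ = 82.5 mm.
All pieces are centred on the vertical centroidal axis, so I = ΣĪ (holes subtracted) = 32 037 930 mm⁴.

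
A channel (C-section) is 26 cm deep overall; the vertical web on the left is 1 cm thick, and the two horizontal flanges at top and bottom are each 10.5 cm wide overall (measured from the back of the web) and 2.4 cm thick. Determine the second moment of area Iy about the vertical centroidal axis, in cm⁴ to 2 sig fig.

Decompose the section into non-overlapping parts with the origin at the bottom-left of its bounding rectangle.
Web: 1 × 26, A = 26 cm², x = 0.5 cm, Ī = 2.167 cm⁴.
Top flange (beyond web): 9.5 × 2.4, A = 22.8 cm², x = 5.75 cm, Ī = 171.5 cm⁴.
Bottom flange (beyond web): 9.5 × 2.4, A = 22.8 cm², x = 5.75 cm, Ī = 171.5 cm⁴.
Centroid: x̄ = ΣA·x / ΣA = 3.844 cm.
Transfer each piece to the vertical centroidal axis using Ī + A·d² with d = x − 3.844:
  web: d = -3.344 cm → contributes +292.8 cm⁴
  top flange (beyond web): d = 1.906 cm → contributes +254.3 cm⁴
  bottom flange (beyond web): d = 1.906 cm → contributes +254.3 cm⁴
Total I = 801.5 cm⁴.

Iy ≈ 800 cm⁴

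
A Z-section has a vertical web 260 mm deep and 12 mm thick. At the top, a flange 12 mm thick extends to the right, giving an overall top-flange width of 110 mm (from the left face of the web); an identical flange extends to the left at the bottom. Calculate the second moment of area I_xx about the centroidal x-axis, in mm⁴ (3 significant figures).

I_xx ≈ 5.38 × 10⁷ mm⁴

Split into non-overlapping primitives; take the origin at the lower-left of the bounding box.
Web: 12 × 260, A = 3 120 mm², y = 130 mm, Ī = 17 576 000 mm⁴.
Top flange (beyond web): 98 × 12, A = 1 176 mm², y = 254 mm, Ī = 14 112 mm⁴.
Bottom flange (beyond web): 98 × 12, A = 1 176 mm², y = 6 mm, Ī = 14 112 mm⁴.
Centroid: ȳ = ΣA·y / ΣA = 130 mm.
Transfer each piece to the centroidal x-axis using Ī + A·d² with d = y − 130:
  web: d = 0 mm → contributes +17 576 000 mm⁴
  top flange (beyond web): d = 124 mm → contributes +18 096 288 mm⁴
  bottom flange (beyond web): d = -124 mm → contributes +18 096 288 mm⁴
Total I = 53 768 576 mm⁴.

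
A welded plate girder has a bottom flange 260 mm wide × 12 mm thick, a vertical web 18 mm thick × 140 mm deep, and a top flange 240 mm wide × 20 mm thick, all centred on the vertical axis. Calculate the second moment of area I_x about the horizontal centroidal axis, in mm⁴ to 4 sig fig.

Decompose the section into non-overlapping parts with the origin at the bottom-left of its bounding rectangle.
Bottom plate: 260 × 12, A = 3 120 mm², y = 6 mm, Ī = 37 440 mm⁴.
Web plate: 18 × 140, A = 2 520 mm², y = 82 mm, Ī = 4 116 000 mm⁴.
Top plate: 240 × 20, A = 4 800 mm², y = 162 mm, Ī = 160 000 mm⁴.
Centroid: ȳ = ΣA·y / ΣA = 96.069 mm.
Transfer each piece to the horizontal centroidal axis using Ī + A·d² with d = y − 96.069:
  bottom plate: d = -90.069 mm → contributes +25 348 186 mm⁴
  web plate: d = -14.069 mm → contributes +4 614 798 mm⁴
  top plate: d = 65.931 mm → contributes +21 025 126 mm⁴
Total I = 50 988 110 mm⁴.

I_x ≈ 5.099 × 10⁷ mm⁴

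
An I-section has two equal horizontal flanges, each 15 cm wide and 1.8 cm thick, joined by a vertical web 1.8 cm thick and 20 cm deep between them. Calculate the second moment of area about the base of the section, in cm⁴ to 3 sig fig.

Decompose the section into non-overlapping parts with the origin at the bottom-left of its bounding rectangle.
Bottom flange: 15 × 1.8, A = 27 cm², y = 0.9 cm, Ī = 7.29 cm⁴.
Web: 1.8 × 20, A = 36 cm², y = 11.8 cm, Ī = 1 200 cm⁴.
Top flange: 15 × 1.8, A = 27 cm², y = 22.7 cm, Ī = 7.29 cm⁴.
Transfer each piece to the base of the section using Ī + A·d² with d = y − 0:
  bottom flange: d = 0.9 cm → contributes +29.16 cm⁴
  web: d = 11.8 cm → contributes +6212.6 cm⁴
  top flange: d = 22.7 cm → contributes +13 920 cm⁴
Total I = 20 162 cm⁴.

I_base ≈ 2.02 × 10⁴ cm⁴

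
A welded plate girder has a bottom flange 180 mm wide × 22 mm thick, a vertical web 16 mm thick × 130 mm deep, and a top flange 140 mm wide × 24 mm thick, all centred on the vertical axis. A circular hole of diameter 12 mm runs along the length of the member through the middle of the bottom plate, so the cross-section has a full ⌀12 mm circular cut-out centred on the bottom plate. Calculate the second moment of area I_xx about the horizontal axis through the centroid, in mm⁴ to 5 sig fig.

Split into non-overlapping primitives; take the origin at the lower-left of the bounding box.
Bottom plate: 180 × 22, A = 3 960 mm², y = 11 mm, Ī = 159 720 mm⁴.
Web plate: 16 × 130, A = 2 080 mm², y = 87 mm, Ī = 2 929 333 mm⁴.
Top plate: 140 × 24, A = 3 360 mm², y = 164 mm, Ī = 161 280 mm⁴.
Hole (subtracted): ⌀12, A = 113.0973 mm², y = 11 mm, Ī = 1017.876 mm⁴.
Centroid: ȳ = ΣA·y / ΣA = 83.3772 mm.
Transfer each piece to the horizontal axis through the centroid using Ī + A·d² with d = y − 83.3772:
  bottom plate: d = -72.3772 mm → contributes +20 904 017 mm⁴
  web plate: d = 3.622801 mm → contributes +2 956 633 mm⁴
  top plate: d = 80.6228 mm → contributes +22 001 401 mm⁴
  hole: d = -72.3772 mm → contributes −593473.6 mm⁴
Total I = 45 268 578 mm⁴.

I_xx ≈ 4.5269 × 10⁷ mm⁴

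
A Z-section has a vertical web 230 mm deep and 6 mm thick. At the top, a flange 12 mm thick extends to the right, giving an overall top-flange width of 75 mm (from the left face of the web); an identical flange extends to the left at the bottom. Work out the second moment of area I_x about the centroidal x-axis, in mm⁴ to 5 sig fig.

Split into non-overlapping primitives; take the origin at the lower-left of the bounding box.
Web: 6 × 230, A = 1 380 mm², y = 115 mm, Ī = 6 083 500 mm⁴.
Top flange (beyond web): 69 × 12, A = 828 mm², y = 224 mm, Ī = 9 936 mm⁴.
Bottom flange (beyond web): 69 × 12, A = 828 mm², y = 6 mm, Ī = 9 936 mm⁴.
Centroid: ȳ = ΣA·y / ΣA = 115 mm.
Transfer each piece to the centroidal x-axis using Ī + A·d² with d = y − 115:
  web: d = 0 mm → contributes +6 083 500 mm⁴
  top flange (beyond web): d = 109 mm → contributes +9 847 404 mm⁴
  bottom flange (beyond web): d = -109 mm → contributes +9 847 404 mm⁴
Total I = 25 778 308 mm⁴.

I_x ≈ 2.5778 × 10⁷ mm⁴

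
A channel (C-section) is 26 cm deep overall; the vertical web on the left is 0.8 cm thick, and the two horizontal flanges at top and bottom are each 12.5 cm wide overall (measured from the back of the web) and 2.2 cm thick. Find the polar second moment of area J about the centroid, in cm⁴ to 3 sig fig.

Decompose the section into non-overlapping parts with the origin at the bottom-left of its bounding rectangle.
Web: 0.8 × 26, A = 20.8 cm², y = 13 cm, Ī = 1171.7 cm⁴.
Top flange (beyond web): 11.7 × 2.2, A = 25.74 cm², y = 24.9 cm, Ī = 10.382 cm⁴.
Bottom flange (beyond web): 11.7 × 2.2, A = 25.74 cm², y = 1.1 cm, Ī = 10.382 cm⁴.
By symmetry the centroid is at mid-height, ȳ = 13 cm.
Transfer each piece to the centroidal x-axis using Ī + A·d² with d = y − 13:
  web: d = 0 cm → contributes +1171.7 cm⁴
  top flange (beyond web): d = 11.9 cm → contributes +3655.4 cm⁴
  bottom flange (beyond web): d = -11.9 cm → contributes +3655.4 cm⁴
Total I = 8482.6 cm⁴.
For the y-axis: x̄ = 4.8514 cm.
Repeating about the centroidal y-axis gives I_y = 1167.1 cm⁴.
Polar second moment: J = I_x + I_y = 9649.6 cm⁴.

J ≈ 9650 cm⁴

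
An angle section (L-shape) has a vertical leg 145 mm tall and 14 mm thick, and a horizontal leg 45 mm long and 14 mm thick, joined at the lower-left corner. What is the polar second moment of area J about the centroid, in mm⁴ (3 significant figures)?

Split into non-overlapping primitives; take the origin at the lower-left of the bounding box.
Vertical leg: 14 × 145, A = 2 030 mm², y = 72.5 mm, Ī = 3 556 729 mm⁴.
Horizontal leg (remainder): 31 × 14, A = 434 mm², y = 7 mm, Ī = 7088.7 mm⁴.
Centroid: ȳ = ΣA·y / ΣA = 60.963 mm.
Transfer each piece to the centroidal x-axis using Ī + A·d² with d = y − 60.963:
  vertical leg: d = 11.537 mm → contributes +3 826 924 mm⁴
  horizontal leg (remainder): d = -53.963 mm → contributes +1 270 902 mm⁴
Total I = 5 097 826 mm⁴.
For the y-axis: x̄ = 10.963 mm.
Repeating about the centroidal y-axis gives I_y = 248 926 mm⁴.
Polar second moment: J = I_x + I_y = 5 346 752 mm⁴.

J ≈ 5.35 × 10⁶ mm⁴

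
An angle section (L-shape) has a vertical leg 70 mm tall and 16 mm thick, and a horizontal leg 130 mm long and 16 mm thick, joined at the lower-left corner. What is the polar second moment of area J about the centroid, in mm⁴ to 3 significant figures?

J ≈ 5.93 × 10⁶ mm⁴

Split into non-overlapping primitives; take the origin at the lower-left of the bounding box.
Vertical leg: 16 × 70, A = 1 120 mm², y = 35 mm, Ī = 457 333 mm⁴.
Horizontal leg (remainder): 114 × 16, A = 1 824 mm², y = 8 mm, Ī = 38 912 mm⁴.
Centroid: ȳ = ΣA·y / ΣA = 18.272 mm.
Transfer each piece to the centroidal x-axis using Ī + A·d² with d = y − 18.272:
  vertical leg: d = 16.728 mm → contributes +770 748 mm⁴
  horizontal leg (remainder): d = -10.272 mm → contributes +231 360 mm⁴
Total I = 1 002 108 mm⁴.
For the y-axis: x̄ = 48.272 mm.
Repeating about the centroidal y-axis gives I_y = 4 931 068 mm⁴.
Polar second moment: J = I_x + I_y = 5 933 176 mm⁴.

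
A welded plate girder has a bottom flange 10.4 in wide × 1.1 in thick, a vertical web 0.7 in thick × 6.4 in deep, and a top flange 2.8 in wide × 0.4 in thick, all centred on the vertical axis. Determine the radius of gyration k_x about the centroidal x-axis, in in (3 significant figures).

k_x ≈ 2.43 in

Break the section into simple shapes (no overlaps), measuring from the bottom-left corner of the bounding box.
Bottom plate: 10.4 × 1.1, A = 11.44 in², y = 0.55 in, Ī = 1.1535 in⁴.
Web plate: 0.7 × 6.4, A = 4.48 in², y = 4.3 in, Ī = 15.292 in⁴.
Top plate: 2.8 × 0.4, A = 1.12 in², y = 7.7 in, Ī = 0.014933 in⁴.
Centroid: ȳ = ΣA·y / ΣA = 2.0059 in.
Transfer each piece to the centroidal x-axis using Ī + A·d² with d = y − 2.0059:
  bottom plate: d = -1.4559 in → contributes +25.401 in⁴
  web plate: d = 2.2941 in → contributes +38.87 in⁴
  top plate: d = 5.6941 in → contributes +36.329 in⁴
Total I = 100.6 in⁴.
Radius of gyration: k = √(I/A) = √(100.6 / 17.04) = 2.4298 in.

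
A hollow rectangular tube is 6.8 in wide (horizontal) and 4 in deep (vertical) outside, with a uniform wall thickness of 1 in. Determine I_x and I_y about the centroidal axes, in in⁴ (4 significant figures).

Split into non-overlapping primitives; take the origin at the lower-left of the bounding box.
Outer rectangle: 6.8 × 4, A = 27.2 in², y = 2 in, Ī = 36.2667 in⁴.
Inner void (subtracted): 4.8 × 2, A = 9.6 in², y = 2 in, Ī = 3.2 in⁴.
By symmetry the centroid is at mid-height, ȳ = 2 in.
All pieces are centred on the centroidal x-axis, so I = ΣĪ (holes subtracted) = 33.0667 in⁴.
Repeating about the centroidal y-axis gives I_y = 86.3787 in⁴.

I_x ≈ 33.07 in⁴, I_y ≈ 86.38 in⁴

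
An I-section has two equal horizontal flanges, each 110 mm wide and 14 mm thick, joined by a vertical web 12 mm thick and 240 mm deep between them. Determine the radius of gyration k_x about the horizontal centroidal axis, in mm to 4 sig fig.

k_x ≈ 103.3 mm

Split into non-overlapping primitives; take the origin at the lower-left of the bounding box.
Bottom flange: 110 × 14, A = 1 540 mm², y = 7 mm, Ī = 25153.3 mm⁴.
Web: 12 × 240, A = 2 880 mm², y = 134 mm, Ī = 13 824 000 mm⁴.
Top flange: 110 × 14, A = 1 540 mm², y = 261 mm, Ī = 25153.3 mm⁴.
By symmetry the centroid is at mid-height, ȳ = 134 mm.
Transfer each piece to the horizontal centroidal axis using Ī + A·d² with d = y − 134:
  bottom flange: d = -127 mm → contributes +24 863 813 mm⁴
  web: d = 0 mm → contributes +13 824 000 mm⁴
  top flange: d = 127 mm → contributes +24 863 813 mm⁴
Total I = 63 551 627 mm⁴.
Radius of gyration: k = √(I/A) = √(63 551 627 / 5 960) = 103.262 mm.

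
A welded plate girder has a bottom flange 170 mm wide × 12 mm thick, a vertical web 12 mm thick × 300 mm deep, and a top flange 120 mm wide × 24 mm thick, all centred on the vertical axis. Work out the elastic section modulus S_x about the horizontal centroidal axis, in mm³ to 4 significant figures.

S_x ≈ 8.350 × 10⁵ mm³

Treat the section as a set of non-overlapping primitives; coordinates are from the bounding-box lower-left.
Bottom plate: 170 × 12, A = 2 040 mm², y = 6 mm, Ī = 24 480 mm⁴.
Web plate: 12 × 300, A = 3 600 mm², y = 162 mm, Ī = 27 000 000 mm⁴.
Top plate: 120 × 24, A = 2 880 mm², y = 324 mm, Ī = 138 240 mm⁴.
Centroid: ȳ = ΣA·y / ΣA = 179.408 mm.
Transfer each piece to the horizontal centroidal axis using Ī + A·d² with d = y − 179.408:
  bottom plate: d = -173.408 mm → contributes +61 368 281 mm⁴
  web plate: d = -17.4085 mm → contributes +28 090 995 mm⁴
  top plate: d = 144.592 mm → contributes +60 349 582 mm⁴
Total I = 149 808 859 mm⁴.
Extreme fibre distance c = 179.408 mm; S = I/c = 835 016 mm³.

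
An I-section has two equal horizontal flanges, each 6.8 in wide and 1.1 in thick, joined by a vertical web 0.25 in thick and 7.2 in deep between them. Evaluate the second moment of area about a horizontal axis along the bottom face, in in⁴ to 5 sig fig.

I_base ≈ 637.16 in⁴

Treat the section as a set of non-overlapping primitives; coordinates are from the bounding-box lower-left.
Bottom flange: 6.8 × 1.1, A = 7.48 in², y = 0.55 in, Ī = 0.7542333 in⁴.
Web: 0.25 × 7.2, A = 1.8 in², y = 4.7 in, Ī = 7.776 in⁴.
Top flange: 6.8 × 1.1, A = 7.48 in², y = 8.85 in, Ī = 0.7542333 in⁴.
Transfer each piece to the bottom edge using Ī + A·d² with d = y − 0:
  bottom flange: d = 0.55 in → contributes +3.016933 in⁴
  web: d = 4.7 in → contributes +47.538 in⁴
  top flange: d = 8.85 in → contributes +586.6065 in⁴
Total I = 637.1615 in⁴.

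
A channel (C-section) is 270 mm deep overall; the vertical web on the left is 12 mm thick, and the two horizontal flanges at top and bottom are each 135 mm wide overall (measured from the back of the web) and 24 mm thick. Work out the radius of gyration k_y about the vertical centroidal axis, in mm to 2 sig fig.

Decompose the section into non-overlapping parts with the origin at the bottom-left of its bounding rectangle.
Web: 12 × 270, A = 3 240 mm², x = 6 mm, Ī = 38 880 mm⁴.
Top flange (beyond web): 123 × 24, A = 2 952 mm², x = 73.5 mm, Ī = 3 721 734 mm⁴.
Bottom flange (beyond web): 123 × 24, A = 2 952 mm², x = 73.5 mm, Ī = 3 721 734 mm⁴.
Centroid: x̄ = ΣA·x / ΣA = 49.58 mm.
Transfer each piece to the vertical centroidal axis using Ī + A·d² with d = x − 49.58:
  web: d = -43.58 mm → contributes +6 193 097 mm⁴
  top flange (beyond web): d = 23.92 mm → contributes +5 410 391 mm⁴
  bottom flange (beyond web): d = 23.92 mm → contributes +5 410 391 mm⁴
Total I = 17 013 879 mm⁴.
Radius of gyration: k = √(I/A) = √(17 013 879 / 9 144) = 43.14 mm.

k_y ≈ 43 mm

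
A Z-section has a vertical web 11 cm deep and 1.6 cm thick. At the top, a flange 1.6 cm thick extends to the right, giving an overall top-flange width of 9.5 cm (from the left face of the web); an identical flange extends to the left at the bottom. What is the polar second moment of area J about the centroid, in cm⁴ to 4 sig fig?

J ≈ 1447 cm⁴

Split into non-overlapping primitives; take the origin at the lower-left of the bounding box.
Web: 1.6 × 11, A = 17.6 cm², y = 5.5 cm, Ī = 177.467 cm⁴.
Top flange (beyond web): 7.9 × 1.6, A = 12.64 cm², y = 10.2 cm, Ī = 2.69653 cm⁴.
Bottom flange (beyond web): 7.9 × 1.6, A = 12.64 cm², y = 0.8 cm, Ī = 2.69653 cm⁴.
Centroid: ȳ = ΣA·y / ΣA = 5.5 cm.
Transfer each piece to the centroidal x-axis using Ī + A·d² with d = y − 5.5:
  web: d = 0 cm → contributes +177.467 cm⁴
  top flange (beyond web): d = 4.7 cm → contributes +281.914 cm⁴
  bottom flange (beyond web): d = -4.7 cm → contributes +281.914 cm⁴
Total I = 741.295 cm⁴.
For the y-axis: x̄ = 8.7 cm.
Repeating about the centroidal y-axis gives I_y = 705.612 cm⁴.
Polar second moment: J = I_x + I_y = 1446.91 cm⁴.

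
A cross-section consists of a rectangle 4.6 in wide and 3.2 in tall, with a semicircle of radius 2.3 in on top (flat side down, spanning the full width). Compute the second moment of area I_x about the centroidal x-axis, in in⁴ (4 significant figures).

Break the section into simple shapes (no overlaps), measuring from the bottom-left corner of the bounding box.
Rectangular body: 4.6 × 3.2, A = 14.72 in², y = 1.6 in, Ī = 12.5611 in⁴.
Semicircular cap: semicircle r = 2.3, A = 8.30951 in², y = 4.17615 in, Ī = 3.07145 in⁴.
Centroid: ȳ = ΣA·y / ΣA = 2.52953 in.
Transfer each piece to the centroidal x-axis using Ī + A·d² with d = y − 2.52953:
  rectangular body: d = -0.929527 in → contributes +25.2794 in⁴
  semicircular cap: d = 1.64662 in → contributes +25.6016 in⁴
Total I = 50.881 in⁴.

I_x ≈ 50.88 in⁴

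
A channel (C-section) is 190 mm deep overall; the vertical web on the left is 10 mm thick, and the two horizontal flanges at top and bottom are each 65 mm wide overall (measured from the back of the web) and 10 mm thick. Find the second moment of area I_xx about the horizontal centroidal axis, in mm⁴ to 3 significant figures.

I_xx ≈ 1.46 × 10⁷ mm⁴

Treat the section as a set of non-overlapping primitives; coordinates are from the bounding-box lower-left.
Web: 10 × 190, A = 1 900 mm², y = 95 mm, Ī = 5 715 833 mm⁴.
Top flange (beyond web): 55 × 10, A = 550 mm², y = 185 mm, Ī = 4583.3 mm⁴.
Bottom flange (beyond web): 55 × 10, A = 550 mm², y = 5 mm, Ī = 4583.3 mm⁴.
By symmetry the centroid is at mid-height, ȳ = 95 mm.
Transfer each piece to the horizontal centroidal axis using Ī + A·d² with d = y − 95:
  web: d = 0 mm → contributes +5 715 833 mm⁴
  top flange (beyond web): d = 90 mm → contributes +4 459 583 mm⁴
  bottom flange (beyond web): d = -90 mm → contributes +4 459 583 mm⁴
Total I = 14 635 000 mm⁴.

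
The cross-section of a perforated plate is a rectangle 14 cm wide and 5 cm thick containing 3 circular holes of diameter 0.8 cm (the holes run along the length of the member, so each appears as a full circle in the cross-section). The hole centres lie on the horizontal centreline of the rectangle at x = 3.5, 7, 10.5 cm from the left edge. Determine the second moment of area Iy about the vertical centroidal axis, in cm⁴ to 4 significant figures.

Iy ≈ 1131 cm⁴

Treat the section as a set of non-overlapping primitives; coordinates are from the bounding-box lower-left.
Plate: 14 × 5, A = 70 cm², x = 7 cm, Ī = 1143.33 cm⁴.
Hole 1 (subtracted): ⌀0.8, A = 0.502655 cm², x = 3.5 cm, Ī = 0.0201062 cm⁴.
Hole 2 (subtracted): ⌀0.8, A = 0.502655 cm², x = 7 cm, Ī = 0.0201062 cm⁴.
Hole 3 (subtracted): ⌀0.8, A = 0.502655 cm², x = 10.5 cm, Ī = 0.0201062 cm⁴.
By symmetry the centroid is at mid-width, x̄ = 7 cm.
Transfer each piece to the vertical centroidal axis using Ī + A·d² with d = x − 7:
  plate: d = 0 cm → contributes +1143.33 cm⁴
  hole 1: d = -3.5 cm → contributes −6.17763 cm⁴
  hole 2: d = 0 cm → contributes −0.0201062 cm⁴
  hole 3: d = 3.5 cm → contributes −6.17763 cm⁴
Total I = 1130.96 cm⁴.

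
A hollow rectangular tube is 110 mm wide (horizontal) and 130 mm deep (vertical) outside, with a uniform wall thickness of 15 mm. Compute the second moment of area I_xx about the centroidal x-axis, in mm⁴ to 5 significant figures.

I_xx ≈ 1.3473 × 10⁷ mm⁴

Break the section into simple shapes (no overlaps), measuring from the bottom-left corner of the bounding box.
Outer rectangle: 110 × 130, A = 14 300 mm², y = 65 mm, Ī = 20 139 167 mm⁴.
Inner void (subtracted): 80 × 100, A = 8 000 mm², y = 65 mm, Ī = 6 666 667 mm⁴.
By symmetry the centroid is at mid-height, ȳ = 65 mm.
All pieces are centred on the centroidal x-axis, so I = ΣĪ (holes subtracted) = 13 472 500 mm⁴.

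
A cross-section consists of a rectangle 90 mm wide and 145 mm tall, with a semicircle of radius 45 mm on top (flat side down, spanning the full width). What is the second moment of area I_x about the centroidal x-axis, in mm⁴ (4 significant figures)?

I_x ≈ 4.477 × 10⁷ mm⁴

Split into non-overlapping primitives; take the origin at the lower-left of the bounding box.
Rectangular body: 90 × 145, A = 13 050 mm², y = 72.5 mm, Ī = 22 864 688 mm⁴.
Semicircular cap: semicircle r = 45, A = 3180.86 mm², y = 164.099 mm, Ī = 450 072 mm⁴.
Centroid: ȳ = ΣA·y / ΣA = 90.4511 mm.
Transfer each piece to the centroidal x-axis using Ī + A·d² with d = y − 90.4511:
  rectangular body: d = -17.9511 mm → contributes +27 069 966 mm⁴
  semicircular cap: d = 73.6475 mm → contributes +17 702 902 mm⁴
Total I = 44 772 867 mm⁴.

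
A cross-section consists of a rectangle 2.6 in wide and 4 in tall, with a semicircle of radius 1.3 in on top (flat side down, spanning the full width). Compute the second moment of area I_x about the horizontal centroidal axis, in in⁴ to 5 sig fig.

Split into non-overlapping primitives; take the origin at the lower-left of the bounding box.
Rectangular body: 2.6 × 4, A = 10.4 in², y = 2 in, Ī = 13.86667 in⁴.
Semicircular cap: semicircle r = 1.3, A = 2.654646 in², y = 4.551737 in, Ī = 0.3134769 in⁴.
Centroid: ȳ = ΣA·y / ΣA = 2.518893 in.
Transfer each piece to the horizontal centroidal axis using Ī + A·d² with d = y − 2.518893:
  rectangular body: d = -0.5188925 in → contributes +16.66686 in⁴
  semicircular cap: d = 2.032845 in → contributes +11.28369 in⁴
Total I = 27.95055 in⁴.

I_x ≈ 27.951 in⁴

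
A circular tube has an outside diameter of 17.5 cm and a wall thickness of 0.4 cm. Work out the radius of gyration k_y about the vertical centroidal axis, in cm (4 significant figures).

k_y ≈ 6.047 cm

Break the section into simple shapes (no overlaps), measuring from the bottom-left corner of the bounding box.
Outer circle: ⌀17.5, A = 240.528 cm², x = 8.75 cm, Ī = 4603.86 cm⁴.
Bore (subtracted): ⌀16.7, A = 219.04 cm², x = 8.75 cm, Ī = 3 818 cm⁴.
By symmetry the centroid is at mid-width, x̄ = 8.75 cm.
All pieces are centred on the vertical centroidal axis, so I = ΣĪ (holes subtracted) = 785.861 cm⁴.
Radius of gyration: k = √(I/A) = √(785.861 / 21.4885) = 6.04742 cm.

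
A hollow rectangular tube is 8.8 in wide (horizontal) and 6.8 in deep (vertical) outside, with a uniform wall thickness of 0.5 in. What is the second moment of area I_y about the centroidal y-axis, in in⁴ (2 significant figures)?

Decompose the section into non-overlapping parts with the origin at the bottom-left of its bounding rectangle.
Outer rectangle: 8.8 × 6.8, A = 59.84 in², x = 4.4 in, Ī = 386.2 in⁴.
Inner void (subtracted): 7.8 × 5.8, A = 45.24 in², x = 4.4 in, Ī = 229.4 in⁴.
By symmetry the centroid is at mid-width, x̄ = 4.4 in.
All pieces are centred on the centroidal y-axis, so I = ΣĪ (holes subtracted) = 156.8 in⁴.

I_y ≈ 160 in⁴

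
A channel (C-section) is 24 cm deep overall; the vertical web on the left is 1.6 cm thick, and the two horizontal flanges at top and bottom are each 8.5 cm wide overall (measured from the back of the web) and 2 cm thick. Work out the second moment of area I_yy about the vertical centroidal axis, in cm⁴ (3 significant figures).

Split into non-overlapping primitives; take the origin at the lower-left of the bounding box.
Web: 1.6 × 24, A = 38.4 cm², x = 0.8 cm, Ī = 8.192 cm⁴.
Top flange (beyond web): 6.9 × 2, A = 13.8 cm², x = 5.05 cm, Ī = 54.752 cm⁴.
Bottom flange (beyond web): 6.9 × 2, A = 13.8 cm², x = 5.05 cm, Ī = 54.752 cm⁴.
Centroid: x̄ = ΣA·x / ΣA = 2.5773 cm.
Transfer each piece to the vertical centroidal axis using Ī + A·d² with d = x − 2.5773:
  web: d = -1.7773 cm → contributes +129.49 cm⁴
  top flange (beyond web): d = 2.4727 cm → contributes +139.13 cm⁴
  bottom flange (beyond web): d = 2.4727 cm → contributes +139.13 cm⁴
Total I = 407.75 cm⁴.

I_yy ≈ 408 cm⁴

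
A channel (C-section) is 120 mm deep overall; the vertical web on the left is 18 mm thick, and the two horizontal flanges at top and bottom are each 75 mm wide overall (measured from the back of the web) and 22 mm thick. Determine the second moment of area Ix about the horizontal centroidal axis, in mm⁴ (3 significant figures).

Ix ≈ 8.71 × 10⁶ mm⁴

Break the section into simple shapes (no overlaps), measuring from the bottom-left corner of the bounding box.
Web: 18 × 120, A = 2 160 mm², y = 60 mm, Ī = 2 592 000 mm⁴.
Top flange (beyond web): 57 × 22, A = 1 254 mm², y = 109 mm, Ī = 50 578 mm⁴.
Bottom flange (beyond web): 57 × 22, A = 1 254 mm², y = 11 mm, Ī = 50 578 mm⁴.
By symmetry the centroid is at mid-height, ȳ = 60 mm.
Transfer each piece to the horizontal centroidal axis using Ī + A·d² with d = y − 60:
  web: d = 0 mm → contributes +2 592 000 mm⁴
  top flange (beyond web): d = 49 mm → contributes +3 061 432 mm⁴
  bottom flange (beyond web): d = -49 mm → contributes +3 061 432 mm⁴
Total I = 8 714 864 mm⁴.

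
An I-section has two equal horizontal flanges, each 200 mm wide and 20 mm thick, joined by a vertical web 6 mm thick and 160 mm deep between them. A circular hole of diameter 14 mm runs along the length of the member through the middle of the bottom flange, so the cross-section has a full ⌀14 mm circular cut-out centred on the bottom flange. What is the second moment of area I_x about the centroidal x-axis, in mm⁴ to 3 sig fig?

I_x ≈ 6.58 × 10⁷ mm⁴

Decompose the section into non-overlapping parts with the origin at the bottom-left of its bounding rectangle.
Bottom flange: 200 × 20, A = 4 000 mm², y = 10 mm, Ī = 133 333 mm⁴.
Web: 6 × 160, A = 960 mm², y = 100 mm, Ī = 2 048 000 mm⁴.
Top flange: 200 × 20, A = 4 000 mm², y = 190 mm, Ī = 133 333 mm⁴.
Hole (subtracted): ⌀14, A = 153.94 mm², y = 10 mm, Ī = 1885.7 mm⁴.
Centroid: ȳ = ΣA·y / ΣA = 101.57 mm.
Transfer each piece to the centroidal x-axis using Ī + A·d² with d = y − 101.57:
  bottom flange: d = -91.573 mm → contributes +33 675 998 mm⁴
  web: d = -1.5733 mm → contributes +2 050 376 mm⁴
  top flange: d = 88.427 mm → contributes +31 410 471 mm⁴
  hole: d = -91.573 mm → contributes −1 292 759 mm⁴
Total I = 65 844 086 mm⁴.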